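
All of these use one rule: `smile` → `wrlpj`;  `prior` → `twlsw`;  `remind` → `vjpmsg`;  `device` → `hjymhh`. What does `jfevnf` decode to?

Shifts by position in smile: pos 0: s→w (+4), pos 1: m→r (+5), pos 2: i→l (+3), pos 3: l→p (+4), pos 4: e→j (+5) — repeating every 3. A repeating key of period 3 is used — shifts +4, +5, +3 over and over.
Undoing it on jfevnf: j−4=f, f−5=a, e−3=b, v−4=r, n−5=i, f−3=c.

fabric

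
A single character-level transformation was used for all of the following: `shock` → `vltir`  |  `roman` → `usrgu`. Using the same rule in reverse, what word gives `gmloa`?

digit

In shock: s→v is +3, h→l is +4, o→t is +5, c→i is +6 — the shift increases by 1 each position. Letter i (0-indexed) is shifted by i+3, so successive shifts are 3, 4, 5, ….
Decoding gmloa: g−3=d, m−4=i, l−5=g, o−6=i, a−7=t.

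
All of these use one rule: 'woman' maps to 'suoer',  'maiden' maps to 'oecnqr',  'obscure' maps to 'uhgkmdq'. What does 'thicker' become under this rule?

jzckiqd

w(22)→s(18) and o(14)→u(20) fit y≡3x+4 (mod 26); the inverse of 3 mod 26 is 9. Treating letters as 0–25, the rule is x ↦ 3x + 4 (mod 26).
Applying it to thicker: t(19)→3·19+4≡9=j; h(7)→3·7+4≡25=z; i(8)→3·8+4≡2=c; c(2)→3·2+4≡10=k; k(10)→3·10+4≡8=i; e(4)→3·4+4≡16=q; r(17)→3·17+4≡3=d (all mod 26).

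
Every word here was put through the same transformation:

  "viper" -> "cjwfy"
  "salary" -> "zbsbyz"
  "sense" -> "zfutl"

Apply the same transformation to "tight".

Shifts by position in viper: pos 0: v→c (+7), pos 1: i→j (+1), pos 2: p→w (+7), pos 3: e→f (+1) — repeating every 2. It's a Vigenère-style cipher with numeric key [7,1]: position i shifts by key[i mod 2].
Applying it to tight: t+7=a, i+1=j, g+7=n, h+1=i, t+7=a.

ajnia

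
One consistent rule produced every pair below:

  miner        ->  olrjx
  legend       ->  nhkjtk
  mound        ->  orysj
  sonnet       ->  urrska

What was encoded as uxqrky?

In miner: m→o is +2, i→l is +3, n→r is +4, e→j is +5 — the shift increases by 1 each position. Letter i (0-indexed) is shifted by i+2, so successive shifts are 2, 3, 4, ….
Undoing it on uxqrky: u−2=s, x−3=u, q−4=m, r−5=m, k−6=e, y−7=r.

summer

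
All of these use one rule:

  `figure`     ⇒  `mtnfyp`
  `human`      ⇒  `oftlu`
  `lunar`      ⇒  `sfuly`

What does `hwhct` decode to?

Shifts by position in figure: pos 0: f→m (+7), pos 1: i→t (+11), pos 2: g→n (+7), pos 3: u→f (+11) — repeating every 2. The shifts repeat in a cycle of length 2: positions 0,1,… shift by +7, +11, then the pattern repeats.
Undoing it on hwhct: h−7=a, w−11=l, h−7=a, c−11=r, t−7=m.

alarm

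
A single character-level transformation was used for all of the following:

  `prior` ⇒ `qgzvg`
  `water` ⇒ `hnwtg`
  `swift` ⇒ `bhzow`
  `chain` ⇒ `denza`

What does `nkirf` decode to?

album

p(15)→q(16) and r(17)→g(6) fit y≡21x+13 (mod 26); the inverse of 21 mod 26 is 5. Treating letters as 0–25, the rule is x ↦ 21x + 13 (mod 26).
Decoding nkirf: n(13)→5·(13−13)≡0=a; k(10)→5·(10−13)≡11=l; i(8)→5·(8−13)≡1=b; r(17)→5·(17−13)≡20=u; f(5)→5·(5−13)≡12=m (all mod 26).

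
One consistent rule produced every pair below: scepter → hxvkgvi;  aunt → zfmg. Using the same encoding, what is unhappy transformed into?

Each pair mirrors across the alphabet (s↔h, c↔x, e↔v): positions sum to 25. This is the alphabet-reversal cipher (Atbash): a becomes z, b becomes y, etc.
For unhappy: u↔f, n↔m, h↔s, a↔z, p↔k, p↔k, y↔b.

fmszkkb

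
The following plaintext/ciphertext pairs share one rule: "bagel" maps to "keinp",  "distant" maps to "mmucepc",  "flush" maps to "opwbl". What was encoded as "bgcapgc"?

A repeating key of period 3 is used — shifts +9, +4, +2 over and over.
Undoing it on bgcapgc: b−9=s, g−4=c, c−2=a, a−9=r, p−4=l, g−2=e, c−9=t.

scarlet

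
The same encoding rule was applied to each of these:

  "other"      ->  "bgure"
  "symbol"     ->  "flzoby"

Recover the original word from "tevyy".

grill

Compare letters: o→b is +13, t→g is +13, h→u is +13 — a constant shift. It's a constant shift of +13 (ROT13).
Decoding tevyy: t−13=g, e−13=r, v−13=i, y−13=l, y−13=l.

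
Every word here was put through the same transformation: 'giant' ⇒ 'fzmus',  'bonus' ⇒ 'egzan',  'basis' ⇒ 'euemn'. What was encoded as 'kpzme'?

Read the word backwards and shift each letter +12.
Decoding kpzme: shift back: k−12=y, p−12=d, z−12=n, m−12=a, e−12=s → ydnas; then reverse → sandy.

sandy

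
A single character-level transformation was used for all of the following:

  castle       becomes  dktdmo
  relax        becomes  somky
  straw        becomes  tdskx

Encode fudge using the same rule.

geeqf

Shifts by position in castle: pos 0: c→d (+1), pos 1: a→k (+10), pos 2: s→t (+1), pos 3: t→d (+10) — repeating every 2. The shifts repeat in a cycle of length 2: positions 0,1,… shift by +1, +10, then the pattern repeats.
Applying it to fudge: f+1=g, u+10=e, d+1=e, g+10=q, e+1=f.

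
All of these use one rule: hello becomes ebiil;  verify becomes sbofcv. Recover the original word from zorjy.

This is a Caesar cipher with shift 23.
Undoing it on zorjy: z−23=c, o−23=r, r−23=u, j−23=m, y−23=b.

crumb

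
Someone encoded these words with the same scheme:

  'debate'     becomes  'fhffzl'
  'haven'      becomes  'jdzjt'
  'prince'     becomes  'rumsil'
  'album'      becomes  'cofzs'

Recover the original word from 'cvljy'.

ashes

In debate: d→f is +2, e→h is +3, b→f is +4, a→f is +5 — the shift increases by 1 each position. Letter i (0-indexed) is shifted by i+2, so successive shifts are 2, 3, 4, ….
Decoding cvljy: c−2=a, v−3=s, l−4=h, j−5=e, y−6=s.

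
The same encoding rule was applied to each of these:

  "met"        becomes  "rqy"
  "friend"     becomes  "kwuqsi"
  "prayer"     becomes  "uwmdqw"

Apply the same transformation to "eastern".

The shift depends on letter class: consonant m→r is +5, but vowel e→q is +12. The rule splits by letter class: vowels +12, consonants +5.
On eastern: e(vowel)+12=q, a(vowel)+12=m, s(cons)+5=x, t(cons)+5=y, e(vowel)+12=q, r(cons)+5=w, n(cons)+5=s.

qmxyqws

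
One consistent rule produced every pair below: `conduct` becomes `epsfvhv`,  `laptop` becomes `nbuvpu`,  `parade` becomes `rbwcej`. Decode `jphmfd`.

Shifts by position in conduct: pos 0: c→e (+2), pos 1: o→p (+1), pos 2: n→s (+5), pos 3: d→f (+2), pos 4: u→v (+1), pos 5: c→h (+5) — repeating every 3. The shifts repeat in a cycle of length 3: positions 0,1,… shift by +2, +1, +5, then the pattern repeats.
Undoing it on jphmfd: j−2=h, p−1=o, h−5=c, m−2=k, f−1=e, d−5=y.

hockey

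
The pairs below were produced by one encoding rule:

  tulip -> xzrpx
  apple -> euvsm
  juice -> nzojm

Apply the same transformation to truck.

In tulip: t→x is +4, u→z is +5, l→r is +6, i→p is +7 — the shift increases by 1 each position. The shift increases by 1 at each position, starting from +4: 4, 5, 6, ….
For truck: t+4=x, r+5=w, u+6=a, c+7=j, k+8=s.

xwajs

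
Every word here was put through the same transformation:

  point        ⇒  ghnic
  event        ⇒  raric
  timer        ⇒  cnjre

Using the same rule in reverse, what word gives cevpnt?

tragic

This is an affine cipher: with a=0,…,z=25, each position x becomes (25x+21) mod 26.
Decoding cevpnt: c(2)→25·(2−21)≡19=t; e(4)→25·(4−21)≡17=r; v(21)→25·(21−21)≡0=a; p(15)→25·(15−21)≡6=g; n(13)→25·(13−21)≡8=i; t(19)→25·(19−21)≡2=c (all mod 26).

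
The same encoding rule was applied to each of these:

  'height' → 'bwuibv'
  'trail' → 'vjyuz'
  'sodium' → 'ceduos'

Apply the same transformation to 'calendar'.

kyzwldyj

h(7)→b(1) and e(4)→w(22) fit y≡19x+24 (mod 26); the inverse of 19 mod 26 is 11. Treating letters as 0–25, the rule is x ↦ 19x + 24 (mod 26).
Applying it to calendar: c(2)→19·2+24≡10=k; a(0)→19·0+24≡24=y; l(11)→19·11+24≡25=z; e(4)→19·4+24≡22=w; n(13)→19·13+24≡11=l; d(3)→19·3+24≡3=d; a(0)→19·0+24≡24=y; r(17)→19·17+24≡9=j (all mod 26).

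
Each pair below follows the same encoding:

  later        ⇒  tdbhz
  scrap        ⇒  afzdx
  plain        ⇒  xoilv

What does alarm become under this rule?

ioiuu

Shifts by position in later: pos 0: l→t (+8), pos 1: a→d (+3), pos 2: t→b (+8), pos 3: e→h (+3) — repeating every 2. The shifts repeat in a cycle of length 2: positions 0,1,… shift by +8, +3, then the pattern repeats.
Applying it to alarm: a+8=i, l+3=o, a+8=i, r+3=u, m+8=u.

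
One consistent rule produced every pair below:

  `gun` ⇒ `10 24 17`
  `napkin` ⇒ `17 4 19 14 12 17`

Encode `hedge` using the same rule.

11 8 7 10 8

g is letter #7 and maps to 10: an offset of 3. Letters become their 1-based position plus 3 (so a→4, b→5, …).
For hedge: h=8→11, e=5→8, d=4→7, g=7→10, e=5→8.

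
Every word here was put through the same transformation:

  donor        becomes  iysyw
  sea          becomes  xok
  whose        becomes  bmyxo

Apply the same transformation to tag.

The shift depends on letter class: consonant d→i is +5, but vowel o→y is +10. Vowels shift forward by 10 and consonants shift forward by 5.
For tag: t(cons)+5=y, a(vowel)+10=k, g(cons)+5=l.

ykl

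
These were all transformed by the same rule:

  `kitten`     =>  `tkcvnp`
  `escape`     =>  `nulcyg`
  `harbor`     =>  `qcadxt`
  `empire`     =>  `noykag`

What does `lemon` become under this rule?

ugvqw

Shifts by position in kitten: pos 0: k→t (+9), pos 1: i→k (+2), pos 2: t→c (+9), pos 3: t→v (+2) — repeating every 2. The shifts repeat in a cycle of length 2: positions 0,1,… shift by +9, +2, then the pattern repeats.
For lemon: l+9=u, e+2=g, m+9=v, o+2=q, n+9=w.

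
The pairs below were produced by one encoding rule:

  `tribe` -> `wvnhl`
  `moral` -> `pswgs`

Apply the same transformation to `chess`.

In tribe: t→w is +3, r→v is +4, i→n is +5, b→h is +6 — the shift increases by 1 each position. Each letter shifts forward by (position + 3), i.e. 3, 4, 5, … — the shift grows by one for each successive letter.
Applying it to chess: c+3=f, h+4=l, e+5=j, s+6=y, s+7=z.

fljyz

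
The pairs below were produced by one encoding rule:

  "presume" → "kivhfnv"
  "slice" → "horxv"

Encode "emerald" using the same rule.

This is the alphabet-reversal cipher (Atbash): a becomes z, b becomes y, etc.
For emerald: e↔v, m↔n, e↔v, r↔i, a↔z, l↔o, d↔w.

vnvizow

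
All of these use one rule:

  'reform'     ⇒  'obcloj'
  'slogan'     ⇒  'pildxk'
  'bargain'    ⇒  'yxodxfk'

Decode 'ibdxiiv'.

legally

Each letter is shifted forward by 23 in the alphabet (a Caesar shift of +23).
Undoing it on ibdxiiv: i−23=l, b−23=e, d−23=g, x−23=a, i−23=l, i−23=l, v−23=y.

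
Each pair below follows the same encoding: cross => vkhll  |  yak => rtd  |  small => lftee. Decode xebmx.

Each letter is shifted forward by 19 in the alphabet (a Caesar shift of +19).
Decoding xebmx: x−19=e, e−19=l, b−19=i, m−19=t, x−19=e.

elite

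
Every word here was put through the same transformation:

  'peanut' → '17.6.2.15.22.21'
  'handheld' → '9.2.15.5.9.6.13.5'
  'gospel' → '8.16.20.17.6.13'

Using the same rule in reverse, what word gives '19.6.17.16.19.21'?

p is letter #16 and maps to 17: an offset of 1. The number is (letter's place in the alphabet, a=1) + 1.
Decoding 19.6.17.16.19.21: 19→(19−1)÷1=18=r, 6→(6−1)÷1=5=e, 17→(17−1)÷1=16=p, 16→(16−1)÷1=15=o, 19→(19−1)÷1=18=r, 21→(21−1)÷1=20=t.

report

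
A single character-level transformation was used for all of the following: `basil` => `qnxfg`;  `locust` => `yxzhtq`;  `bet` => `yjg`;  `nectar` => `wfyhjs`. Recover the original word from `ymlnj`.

Two steps: reverse the string, then apply a Caesar shift of +5.
Reversing it on ymlnj: shift back: y−5=t, m−5=h, l−5=g, n−5=i, j−5=e → thgie; then reverse → eight.

eight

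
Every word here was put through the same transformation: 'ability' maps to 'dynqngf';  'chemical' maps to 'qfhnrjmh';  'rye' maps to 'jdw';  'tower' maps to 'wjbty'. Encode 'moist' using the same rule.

yxntr

The output letters match the input read backwards, each shifted +5: ability reversed is ytiliba. The word is reversed, then every letter is shifted forward by 5.
Applying it to moist: reverse → tsiom; then shift: t+5=y, s+5=x, i+5=n, o+5=t, m+5=r.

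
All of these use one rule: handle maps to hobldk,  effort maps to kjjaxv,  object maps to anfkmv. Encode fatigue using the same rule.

Treating letters as 0–25, the rule is x ↦ 25x + 14 (mod 26).
Applying it to fatigue: f(5)→25·5+14≡9=j; a(0)→25·0+14≡14=o; t(19)→25·19+14≡21=v; i(8)→25·8+14≡6=g; g(6)→25·6+14≡8=i; u(20)→25·20+14≡20=u; e(4)→25·4+14≡10=k (all mod 26).

jovgiuk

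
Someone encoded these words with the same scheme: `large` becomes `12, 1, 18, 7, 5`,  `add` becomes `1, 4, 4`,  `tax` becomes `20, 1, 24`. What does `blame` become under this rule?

l is letter #12 and maps to 12: an offset of 0. Letters become their 1-indexed alphabet positions: a=1 … z=26.
For blame: b=2→2, l=12→12, a=1→1, m=13→13, e=5→5.

2, 12, 1, 13, 5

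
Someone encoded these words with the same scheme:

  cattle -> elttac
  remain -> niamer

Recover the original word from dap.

The output letters match the input read backwards: cattle reversed is elttac. It's just the letters in reverse order.
Reversing it on dap: then reverse → pad.

pad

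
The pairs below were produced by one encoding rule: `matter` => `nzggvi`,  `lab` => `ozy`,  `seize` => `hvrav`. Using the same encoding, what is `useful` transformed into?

Each pair mirrors across the alphabet (m↔n, a↔z, t↔g): positions sum to 25. Each letter is replaced by its mirror in the alphabet: a↔z, b↔y, c↔x, and so on (the Atbash cipher).
On useful: u↔f, s↔h, e↔v, f↔u, u↔f, l↔o.

fhvufo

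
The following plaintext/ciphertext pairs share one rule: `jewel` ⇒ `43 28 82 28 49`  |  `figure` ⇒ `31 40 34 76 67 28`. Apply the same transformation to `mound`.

j(#10)→43 and e(#5)→28: differences scale by 3, so n = 3·pos + 13. The formula is n = 3×(alphabet index, a=1) + 13.
Applying it to mound: m=13→52, o=15→58, u=21→76, n=14→55, d=4→25.

52 58 76 55 25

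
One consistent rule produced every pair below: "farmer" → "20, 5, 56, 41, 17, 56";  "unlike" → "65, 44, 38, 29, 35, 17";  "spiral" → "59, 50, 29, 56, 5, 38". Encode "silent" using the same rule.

59, 29, 38, 17, 44, 62

f(#6)→20 and a(#1)→5: differences scale by 3, so n = 3·pos + 2. With a=1..z=26, the number is 3·pos + 2.
On silent: s=19→59, i=9→29, l=12→38, e=5→17, n=14→44, t=20→62.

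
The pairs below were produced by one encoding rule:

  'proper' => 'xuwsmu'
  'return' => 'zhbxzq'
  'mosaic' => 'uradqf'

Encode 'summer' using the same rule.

axupmu

Shifts by position in proper: pos 0: p→x (+8), pos 1: r→u (+3), pos 2: o→w (+8), pos 3: p→s (+3) — repeating every 2. A repeating key of period 2 is used — shifts +8, +3 over and over.
Applying it to summer: s+8=a, u+3=x, m+8=u, m+3=p, e+8=m, r+3=u.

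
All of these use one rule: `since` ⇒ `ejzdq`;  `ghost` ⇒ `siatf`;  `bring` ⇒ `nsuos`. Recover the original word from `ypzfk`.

money

Shifts by position in since: pos 0: s→e (+12), pos 1: i→j (+1), pos 2: n→z (+12), pos 3: c→d (+1) — repeating every 2. The shifts repeat in a cycle of length 2: positions 0,1,… shift by +12, +1, then the pattern repeats.
Undoing it on ypzfk: y−12=m, p−1=o, z−12=n, f−1=e, k−12=y.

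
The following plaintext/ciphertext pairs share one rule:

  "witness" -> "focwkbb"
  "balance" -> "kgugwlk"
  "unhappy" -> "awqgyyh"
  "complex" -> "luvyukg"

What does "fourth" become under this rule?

ouaacq

Two shifts are in play — +6 for a/e/i/o/u, +9 for every other letter.
For fourth: f(cons)+9=o, o(vowel)+6=u, u(vowel)+6=a, r(cons)+9=a, t(cons)+9=c, h(cons)+9=q.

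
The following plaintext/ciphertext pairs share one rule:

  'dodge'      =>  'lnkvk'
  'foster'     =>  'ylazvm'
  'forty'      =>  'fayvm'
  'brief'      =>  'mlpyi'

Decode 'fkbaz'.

study

The output letters match the input read backwards, each shifted +7: dodge reversed is egdod. The word is reversed, then every letter is shifted forward by 7.
Decoding fkbaz: shift back: f−7=y, k−7=d, b−7=u, a−7=t, z−7=s → yduts; then reverse → study.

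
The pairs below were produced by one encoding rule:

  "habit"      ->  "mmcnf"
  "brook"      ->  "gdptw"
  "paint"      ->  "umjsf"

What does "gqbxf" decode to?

beast

Shifts by position in habit: pos 0: h→m (+5), pos 1: a→m (+12), pos 2: b→c (+1), pos 3: i→n (+5), pos 4: t→f (+12) — repeating every 3. A repeating key of period 3 is used — shifts +5, +12, +1 over and over.
Decoding gqbxf: g−5=b, q−12=e, b−1=a, x−5=s, f−12=t.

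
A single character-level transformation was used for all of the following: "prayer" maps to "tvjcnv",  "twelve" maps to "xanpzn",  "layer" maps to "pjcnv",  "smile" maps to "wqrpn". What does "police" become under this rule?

txprgn

The shift depends on letter class: consonant p→t is +4, but vowel a→j is +9. Vowels shift forward by 9 and consonants shift forward by 4.
For police: p(cons)+4=t, o(vowel)+9=x, l(cons)+4=p, i(vowel)+9=r, c(cons)+4=g, e(vowel)+9=n.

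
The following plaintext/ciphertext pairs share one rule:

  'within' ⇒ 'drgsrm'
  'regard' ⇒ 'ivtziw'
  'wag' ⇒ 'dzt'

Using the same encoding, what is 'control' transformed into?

This is the alphabet-reversal cipher (Atbash): a becomes z, b becomes y, etc.
Applying it to control: c↔x, o↔l, n↔m, t↔g, r↔i, o↔l, l↔o.

xlmgilo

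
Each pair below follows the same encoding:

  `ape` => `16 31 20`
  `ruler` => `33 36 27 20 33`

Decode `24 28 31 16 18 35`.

The number is (letter's place in the alphabet, a=1) + 15.
Decoding 24 28 31 16 18 35: 24→(24−15)÷1=9=i, 28→(28−15)÷1=13=m, 31→(31−15)÷1=16=p, 16→(16−15)÷1=1=a, 18→(18−15)÷1=3=c, 35→(35−15)÷1=20=t.

impact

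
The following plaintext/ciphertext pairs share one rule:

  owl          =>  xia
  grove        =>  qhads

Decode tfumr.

The output letters match the input read backwards, each shifted +12: owl reversed is lwo. Read the word backwards and shift each letter +12.
Decoding tfumr: shift back: t−12=h, f−12=t, u−12=i, m−12=a, r−12=f → htiaf; then reverse → faith.

faith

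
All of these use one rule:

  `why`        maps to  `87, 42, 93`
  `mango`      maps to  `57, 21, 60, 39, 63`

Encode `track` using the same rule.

w(#23)→87 and h(#8)→42: differences scale by 3, so n = 3·pos + 18. With a=1..z=26, the number is 3·pos + 18.
For track: t=20→78, r=18→72, a=1→21, c=3→27, k=11→51.

78, 72, 21, 27, 51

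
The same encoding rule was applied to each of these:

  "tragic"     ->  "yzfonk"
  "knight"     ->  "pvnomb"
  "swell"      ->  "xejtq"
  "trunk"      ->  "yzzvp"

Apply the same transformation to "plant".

utfvy

A repeating key of period 2 is used — shifts +5, +8 over and over.
On plant: p+5=u, l+8=t, a+5=f, n+8=v, t+5=y.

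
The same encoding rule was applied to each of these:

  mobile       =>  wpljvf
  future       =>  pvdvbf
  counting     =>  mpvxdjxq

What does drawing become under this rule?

The shift depends on letter class: consonant m→w is +10, but vowel o→p is +1. Two shifts are in play — +1 for a/e/i/o/u, +10 for every other letter.
For drawing: d(cons)+10=n, r(cons)+10=b, a(vowel)+1=b, w(cons)+10=g, i(vowel)+1=j, n(cons)+10=x, g(cons)+10=q.

nbbgjxq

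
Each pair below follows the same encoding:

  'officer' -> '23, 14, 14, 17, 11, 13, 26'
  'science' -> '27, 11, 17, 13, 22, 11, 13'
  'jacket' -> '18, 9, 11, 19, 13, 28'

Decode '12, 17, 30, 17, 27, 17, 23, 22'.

division

o is letter #15 and maps to 23: an offset of 8. The number is (letter's place in the alphabet, a=1) + 8.
Decoding 12, 17, 30, 17, 27, 17, 23, 22: 12→(12−8)÷1=4=d, 17→(17−8)÷1=9=i, 30→(30−8)÷1=22=v, 17→(17−8)÷1=9=i, 27→(27−8)÷1=19=s, 17→(17−8)÷1=9=i, 23→(23−8)÷1=15=o, 22→(22−8)÷1=14=n.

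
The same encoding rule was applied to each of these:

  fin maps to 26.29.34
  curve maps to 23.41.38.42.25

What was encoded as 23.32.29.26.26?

cliff

f is letter #6 and maps to 26: an offset of 20. The number is (letter's place in the alphabet, a=1) + 20.
Reversing it on 23.32.29.26.26: 23→(23−20)÷1=3=c, 32→(32−20)÷1=12=l, 29→(29−20)÷1=9=i, 26→(26−20)÷1=6=f, 26→(26−20)÷1=6=f.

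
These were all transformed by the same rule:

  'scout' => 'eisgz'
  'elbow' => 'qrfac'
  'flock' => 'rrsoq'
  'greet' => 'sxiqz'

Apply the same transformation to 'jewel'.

vkaqr

It's a Vigenère-style cipher with numeric key [12,6,4]: position i shifts by key[i mod 3].
On jewel: j+12=v, e+6=k, w+4=a, e+12=q, l+6=r.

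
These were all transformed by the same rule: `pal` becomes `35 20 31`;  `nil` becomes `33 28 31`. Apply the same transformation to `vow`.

p is letter #16 and maps to 35: an offset of 19. Letters become their 1-based position plus 19 (so a→20, b→21, …).
Applying it to vow: v=22→41, o=15→34, w=23→42.

41 34 42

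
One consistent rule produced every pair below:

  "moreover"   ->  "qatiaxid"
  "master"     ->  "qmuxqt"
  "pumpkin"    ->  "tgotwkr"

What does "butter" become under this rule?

fgvxqt

Shifts by position in moreover: pos 0: m→q (+4), pos 1: o→a (+12), pos 2: r→t (+2), pos 3: e→i (+4), pos 4: o→a (+12), pos 5: v→x (+2) — repeating every 3. A repeating key of period 3 is used — shifts +4, +12, +2 over and over.
On butter: b+4=f, u+12=g, t+2=v, t+4=x, e+12=q, r+2=t.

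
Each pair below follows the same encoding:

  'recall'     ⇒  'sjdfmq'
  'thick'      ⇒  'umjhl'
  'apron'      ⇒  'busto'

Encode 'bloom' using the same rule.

It's a Vigenère-style cipher with numeric key [1,5]: position i shifts by key[i mod 2].
On bloom: b+1=c, l+5=q, o+1=p, o+5=t, m+1=n.

cqptn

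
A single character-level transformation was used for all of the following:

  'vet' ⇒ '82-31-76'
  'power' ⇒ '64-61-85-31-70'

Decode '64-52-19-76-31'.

plate

With a=1..z=26, the number is 3·pos + 16.
Reversing it on 64-52-19-76-31: 64→(64−16)÷3=16=p, 52→(52−16)÷3=12=l, 19→(19−16)÷3=1=a, 76→(76−16)÷3=20=t, 31→(31−16)÷3=5=e.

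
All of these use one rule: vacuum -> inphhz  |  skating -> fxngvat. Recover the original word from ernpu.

Compare letters: v→i is +13, a→n is +13, c→p is +13 — a constant shift. Every letter moves 13 places later in the alphabet, wrapping around z→a.
Undoing it on ernpu: e−13=r, r−13=e, n−13=a, p−13=c, u−13=h.

reach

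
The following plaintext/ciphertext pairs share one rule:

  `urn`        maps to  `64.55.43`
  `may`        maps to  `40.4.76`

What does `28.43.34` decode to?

ink

u(#21)→64 and r(#18)→55: differences scale by 3, so n = 3·pos + 1. Each letter becomes 3×(its alphabet position, a=1..z=26) + 1.
Undoing it on 28.43.34: 28→(28−1)÷3=9=i, 43→(43−1)÷3=14=n, 34→(34−1)÷3=11=k.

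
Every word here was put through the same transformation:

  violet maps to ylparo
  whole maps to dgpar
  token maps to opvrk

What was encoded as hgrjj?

v(21)→y(24) and i(8)→l(11) fit y≡5x+23 (mod 26); the inverse of 5 mod 26 is 21. Each letter's alphabet position (a=0..z=25) is mapped through 5·x+23 mod 26 — an affine cipher.
Reversing it on hgrjj: h(7)→21·(7−23)≡2=c; g(6)→21·(6−23)≡7=h; r(17)→21·(17−23)≡4=e; j(9)→21·(9−23)≡18=s; j(9)→21·(9−23)≡18=s (all mod 26).

chess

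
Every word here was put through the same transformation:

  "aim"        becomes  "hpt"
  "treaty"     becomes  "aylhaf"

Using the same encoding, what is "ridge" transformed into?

ypknl

Compare letters: a→h is +7, i→p is +7, m→t is +7 — a constant shift. It's a constant shift of +7 (ROT7).
For ridge: r+7=y, i+7=p, d+7=k, g+7=n, e+7=l.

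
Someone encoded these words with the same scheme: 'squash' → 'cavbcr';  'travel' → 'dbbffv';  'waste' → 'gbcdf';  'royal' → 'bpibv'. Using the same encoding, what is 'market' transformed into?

wbbufd

The shift depends on letter class: consonant s→c is +10, but vowel u→v is +1. Vowels shift forward by 1 and consonants shift forward by 10.
On market: m(cons)+10=w, a(vowel)+1=b, r(cons)+10=b, k(cons)+10=u, e(vowel)+1=f, t(cons)+10=d.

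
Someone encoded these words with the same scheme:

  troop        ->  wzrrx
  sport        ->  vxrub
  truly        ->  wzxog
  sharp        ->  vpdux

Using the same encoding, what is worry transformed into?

Shifts by position in troop: pos 0: t→w (+3), pos 1: r→z (+8), pos 2: o→r (+3), pos 3: o→r (+3), pos 4: p→x (+8) — repeating every 3. A repeating key of period 3 is used — shifts +3, +8, +3 over and over.
Applying it to worry: w+3=z, o+8=w, r+3=u, r+3=u, y+8=g.

zwuug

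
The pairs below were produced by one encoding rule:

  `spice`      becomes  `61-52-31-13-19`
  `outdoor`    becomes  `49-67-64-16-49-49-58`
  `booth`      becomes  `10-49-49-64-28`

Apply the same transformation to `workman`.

73-49-58-37-43-7-46

The formula is n = 3×(alphabet index, a=1) + 4.
On workman: w=23→73, o=15→49, r=18→58, k=11→37, m=13→43, a=1→7, n=14→46.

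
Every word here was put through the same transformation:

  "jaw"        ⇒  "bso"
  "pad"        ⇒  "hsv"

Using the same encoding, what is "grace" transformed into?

yjsuw

Compare letters: j→b is +18, a→s is +18, w→o is +18 — a constant shift. Every letter moves 18 places later in the alphabet, wrapping around z→a.
Applying it to grace: g+18=y, r+18=j, a+18=s, c+18=u, e+18=w.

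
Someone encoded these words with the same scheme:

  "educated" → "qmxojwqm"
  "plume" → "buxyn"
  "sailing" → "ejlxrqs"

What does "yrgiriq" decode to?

Shifts by position in educated: pos 0: e→q (+12), pos 1: d→m (+9), pos 2: u→x (+3), pos 3: c→o (+12), pos 4: a→j (+9), pos 5: t→w (+3) — repeating every 3. It's a Vigenère-style cipher with numeric key [12,9,3]: position i shifts by key[i mod 3].
Decoding yrgiriq: y−12=m, r−9=i, g−3=d, i−12=w, r−9=i, i−3=f, q−12=e.

midwife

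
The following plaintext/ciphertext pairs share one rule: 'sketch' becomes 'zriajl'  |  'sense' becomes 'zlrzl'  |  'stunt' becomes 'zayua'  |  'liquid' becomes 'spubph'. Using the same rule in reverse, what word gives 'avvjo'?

torch

Shifts by position in sketch: pos 0: s→z (+7), pos 1: k→r (+7), pos 2: e→i (+4), pos 3: t→a (+7), pos 4: c→j (+7), pos 5: h→l (+4) — repeating every 3. The shifts repeat in a cycle of length 3: positions 0,1,… shift by +7, +7, +4, then the pattern repeats.
Reversing it on avvjo: a−7=t, v−7=o, v−4=r, j−7=c, o−7=h.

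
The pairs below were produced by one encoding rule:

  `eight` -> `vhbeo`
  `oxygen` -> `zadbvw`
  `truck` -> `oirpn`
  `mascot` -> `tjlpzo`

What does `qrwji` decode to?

lunar

This is an affine cipher: with a=0,…,z=25, each position x becomes (3x+9) mod 26.
Decoding qrwji: q(16)→9·(16−9)≡11=l; r(17)→9·(17−9)≡20=u; w(22)→9·(22−9)≡13=n; j(9)→9·(9−9)≡0=a; i(8)→9·(8−9)≡17=r (all mod 26).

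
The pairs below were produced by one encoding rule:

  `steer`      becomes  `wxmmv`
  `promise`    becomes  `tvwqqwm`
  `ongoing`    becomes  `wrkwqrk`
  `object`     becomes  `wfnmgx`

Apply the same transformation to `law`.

pia

The shift depends on letter class: consonant s→w is +4, but vowel e→m is +8. Two shifts are in play — +8 for a/e/i/o/u, +4 for every other letter.
On law: l(cons)+4=p, a(vowel)+8=i, w(cons)+4=a.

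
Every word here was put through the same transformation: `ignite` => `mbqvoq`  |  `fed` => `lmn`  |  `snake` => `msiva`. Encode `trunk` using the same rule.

Two steps: reverse the string, then apply a Caesar shift of +8.
Applying it to trunk: reverse → knurt; then shift: k+8=s, n+8=v, u+8=c, r+8=z, t+8=b.

svczb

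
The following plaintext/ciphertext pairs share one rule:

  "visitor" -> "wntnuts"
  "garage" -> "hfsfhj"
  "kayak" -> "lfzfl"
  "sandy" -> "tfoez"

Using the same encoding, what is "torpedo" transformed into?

The shift depends on letter class: consonant v→w is +1, but vowel i→n is +5. The rule splits by letter class: vowels +5, consonants +1.
On torpedo: t(cons)+1=u, o(vowel)+5=t, r(cons)+1=s, p(cons)+1=q, e(vowel)+5=j, d(cons)+1=e, o(vowel)+5=t.

utsqjet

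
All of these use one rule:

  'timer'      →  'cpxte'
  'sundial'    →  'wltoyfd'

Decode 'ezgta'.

The output letters match the input read backwards, each shifted +11: timer reversed is remit. The word is reversed, then every letter is shifted forward by 11.
Reversing it on ezgta: shift back: e−11=t, z−11=o, g−11=v, t−11=i, a−11=p → tovip; then reverse → pivot.

pivot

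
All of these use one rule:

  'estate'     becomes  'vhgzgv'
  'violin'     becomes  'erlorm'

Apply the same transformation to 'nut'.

Each pair mirrors across the alphabet (e↔v, s↔h, t↔g): positions sum to 25. Each letter is replaced by its mirror in the alphabet: a↔z, b↔y, c↔x, and so on (the Atbash cipher).
For nut: n↔m, u↔f, t↔g.

mfg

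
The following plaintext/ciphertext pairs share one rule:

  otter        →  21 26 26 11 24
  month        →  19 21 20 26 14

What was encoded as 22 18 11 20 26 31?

plenty

o is letter #15 and maps to 21: an offset of 6. Each letter is replaced by its alphabet position (a=1..z=26) + 6.
Reversing it on 22 18 11 20 26 31: 22→(22−6)÷1=16=p, 18→(18−6)÷1=12=l, 11→(11−6)÷1=5=e, 20→(20−6)÷1=14=n, 26→(26−6)÷1=20=t, 31→(31−6)÷1=25=y.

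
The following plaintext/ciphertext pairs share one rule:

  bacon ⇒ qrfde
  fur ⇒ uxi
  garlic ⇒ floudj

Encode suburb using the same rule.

euxexv

The output letters match the input read backwards, each shifted +3: bacon reversed is nocab. The word is reversed, then every letter is shifted forward by 3.
On suburb: reverse → brubus; then shift: b+3=e, r+3=u, u+3=x, b+3=e, u+3=x, s+3=v.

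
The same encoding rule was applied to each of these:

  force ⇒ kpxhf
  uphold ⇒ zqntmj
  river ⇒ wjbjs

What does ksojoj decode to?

friend

Shifts by position in force: pos 0: f→k (+5), pos 1: o→p (+1), pos 2: r→x (+6), pos 3: c→h (+5), pos 4: e→f (+1) — repeating every 3. It's a Vigenère-style cipher with numeric key [5,1,6]: position i shifts by key[i mod 3].
Decoding ksojoj: k−5=f, s−1=r, o−6=i, j−5=e, o−1=n, j−6=d.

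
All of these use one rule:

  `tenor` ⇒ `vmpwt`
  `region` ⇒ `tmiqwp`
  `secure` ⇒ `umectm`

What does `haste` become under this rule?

The shift depends on letter class: consonant t→v is +2, but vowel e→m is +8. The rule splits by letter class: vowels +8, consonants +2.
On haste: h(cons)+2=j, a(vowel)+8=i, s(cons)+2=u, t(cons)+2=v, e(vowel)+8=m.

jiuvm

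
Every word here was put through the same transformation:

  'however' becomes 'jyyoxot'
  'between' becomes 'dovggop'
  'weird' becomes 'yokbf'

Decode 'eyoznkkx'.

complain

Shifts by position in however: pos 0: h→j (+2), pos 1: o→y (+10), pos 2: w→y (+2), pos 3: e→o (+10) — repeating every 2. A repeating key of period 2 is used — shifts +2, +10 over and over.
Decoding eyoznkkx: e−2=c, y−10=o, o−2=m, z−10=p, n−2=l, k−10=a, k−2=i, x−10=n.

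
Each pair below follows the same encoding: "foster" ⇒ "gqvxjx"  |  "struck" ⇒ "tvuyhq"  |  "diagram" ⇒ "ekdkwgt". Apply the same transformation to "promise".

Each letter shifts forward by (position + 1), i.e. 1, 2, 3, … — the shift grows by one for each successive letter.
On promise: p+1=q, r+2=t, o+3=r, m+4=q, i+5=n, s+6=y, e+7=l.

qtrqnyl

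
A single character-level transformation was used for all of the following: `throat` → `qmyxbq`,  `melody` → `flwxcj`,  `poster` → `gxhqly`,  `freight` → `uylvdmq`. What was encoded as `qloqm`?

t(19)→q(16) and h(7)→m(12) fit y≡9x+1 (mod 26); the inverse of 9 mod 26 is 3. This is an affine cipher: with a=0,…,z=25, each position x becomes (9x+1) mod 26.
Undoing it on qloqm: q(16)→3·(16−1)≡19=t; l(11)→3·(11−1)≡4=e; o(14)→3·(14−1)≡13=n; q(16)→3·(16−1)≡19=t; m(12)→3·(12−1)≡7=h (all mod 26).

tenth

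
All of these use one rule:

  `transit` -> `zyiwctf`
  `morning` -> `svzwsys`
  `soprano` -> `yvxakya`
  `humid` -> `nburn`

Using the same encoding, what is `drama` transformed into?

jyivk

In transit: t→z is +6, r→y is +7, a→i is +8, n→w is +9 — the shift increases by 1 each position. Letter i (0-indexed) is shifted by i+6, so successive shifts are 6, 7, 8, ….
Applying it to drama: d+6=j, r+7=y, a+8=i, m+9=v, a+10=k.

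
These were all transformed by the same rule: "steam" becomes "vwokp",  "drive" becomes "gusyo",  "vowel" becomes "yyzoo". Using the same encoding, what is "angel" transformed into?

The rule splits by letter class: vowels +10, consonants +3.
Applying it to angel: a(vowel)+10=k, n(cons)+3=q, g(cons)+3=j, e(vowel)+10=o, l(cons)+3=o.

kqjoo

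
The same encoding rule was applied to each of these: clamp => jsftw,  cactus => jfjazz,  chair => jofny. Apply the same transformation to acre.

fjyj

The shift depends on letter class: consonant c→j is +7, but vowel a→f is +5. Vowels shift forward by 5 and consonants shift forward by 7.
For acre: a(vowel)+5=f, c(cons)+7=j, r(cons)+7=y, e(vowel)+5=j.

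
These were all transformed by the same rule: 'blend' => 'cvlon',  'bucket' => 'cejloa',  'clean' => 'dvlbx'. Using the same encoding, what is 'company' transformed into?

dytqkuz

Shifts by position in blend: pos 0: b→c (+1), pos 1: l→v (+10), pos 2: e→l (+7), pos 3: n→o (+1), pos 4: d→n (+10) — repeating every 3. The shifts repeat in a cycle of length 3: positions 0,1,… shift by +1, +10, +7, then the pattern repeats.
On company: c+1=d, o+10=y, m+7=t, p+1=q, a+10=k, n+7=u, y+1=z.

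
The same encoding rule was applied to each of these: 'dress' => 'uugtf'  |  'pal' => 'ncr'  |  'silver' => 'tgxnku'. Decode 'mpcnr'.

The output letters match the input read backwards, each shifted +2: dress reversed is sserd. Read the word backwards and shift each letter +2.
Decoding mpcnr: shift back: m−2=k, p−2=n, c−2=a, n−2=l, r−2=p → knalp; then reverse → plank.

plank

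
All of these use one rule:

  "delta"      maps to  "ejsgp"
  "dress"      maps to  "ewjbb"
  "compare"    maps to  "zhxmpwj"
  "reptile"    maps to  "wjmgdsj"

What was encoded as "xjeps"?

d(3)→e(4) and e(4)→j(9) fit y≡5x+15 (mod 26); the inverse of 5 mod 26 is 21. Treating letters as 0–25, the rule is x ↦ 5x + 15 (mod 26).
Undoing it on xjeps: x(23)→21·(23−15)≡12=m; j(9)→21·(9−15)≡4=e; e(4)→21·(4−15)≡3=d; p(15)→21·(15−15)≡0=a; s(18)→21·(18−15)≡11=l (all mod 26).

medal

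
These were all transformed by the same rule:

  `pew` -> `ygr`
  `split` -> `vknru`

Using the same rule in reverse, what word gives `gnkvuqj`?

hostile

The output letters match the input read backwards, each shifted +2: pew reversed is wep. The word is reversed, then every letter is shifted forward by 2.
Reversing it on gnkvuqj: shift back: g−2=e, n−2=l, k−2=i, v−2=t, u−2=s, q−2=o, j−2=h → elitsoh; then reverse → hostile.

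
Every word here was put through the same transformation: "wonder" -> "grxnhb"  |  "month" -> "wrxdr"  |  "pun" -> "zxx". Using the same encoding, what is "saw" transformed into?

Two shifts are in play — +3 for a/e/i/o/u, +10 for every other letter.
On saw: s(cons)+10=c, a(vowel)+3=d, w(cons)+10=g.

cdg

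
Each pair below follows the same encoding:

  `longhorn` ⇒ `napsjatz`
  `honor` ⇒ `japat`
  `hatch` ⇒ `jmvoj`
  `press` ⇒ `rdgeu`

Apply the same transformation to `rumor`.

The shifts repeat in a cycle of length 2: positions 0,1,… shift by +2, +12, then the pattern repeats.
Applying it to rumor: r+2=t, u+12=g, m+2=o, o+12=a, r+2=t.

tgoat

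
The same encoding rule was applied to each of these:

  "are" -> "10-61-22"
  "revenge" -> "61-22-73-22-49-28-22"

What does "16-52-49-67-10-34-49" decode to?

contain

a(#1)→10 and r(#18)→61: differences scale by 3, so n = 3·pos + 7. Each letter becomes 3×(its alphabet position, a=1..z=26) + 7.
Decoding 16-52-49-67-10-34-49: 16→(16−7)÷3=3=c, 52→(52−7)÷3=15=o, 49→(49−7)÷3=14=n, 67→(67−7)÷3=20=t, 10→(10−7)÷3=1=a, 34→(34−7)÷3=9=i, 49→(49−7)÷3=14=n.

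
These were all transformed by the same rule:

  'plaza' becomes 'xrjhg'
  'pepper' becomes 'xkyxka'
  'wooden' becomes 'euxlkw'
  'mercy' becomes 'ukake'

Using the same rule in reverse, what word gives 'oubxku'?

gospel

Shifts by position in plaza: pos 0: p→x (+8), pos 1: l→r (+6), pos 2: a→j (+9), pos 3: z→h (+8), pos 4: a→g (+6) — repeating every 3. A repeating key of period 3 is used — shifts +8, +6, +9 over and over.
Reversing it on oubxku: o−8=g, u−6=o, b−9=s, x−8=p, k−6=e, u−9=l.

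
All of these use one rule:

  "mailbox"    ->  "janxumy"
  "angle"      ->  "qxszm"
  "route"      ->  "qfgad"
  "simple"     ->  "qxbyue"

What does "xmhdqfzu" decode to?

interval

Read the word backwards and shift each letter +12.
Undoing it on xmhdqfzu: shift back: x−12=l, m−12=a, h−12=v, d−12=r, q−12=e, f−12=t, z−12=n, u−12=i → lavretni; then reverse → interval.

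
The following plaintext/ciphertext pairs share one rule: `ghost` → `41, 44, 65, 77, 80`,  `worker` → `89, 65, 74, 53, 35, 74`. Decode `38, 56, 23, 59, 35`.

g(#7)→41 and h(#8)→44: differences scale by 3, so n = 3·pos + 20. With a=1..z=26, the number is 3·pos + 20.
Reversing it on 38, 56, 23, 59, 35: 38→(38−20)÷3=6=f, 56→(56−20)÷3=12=l, 23→(23−20)÷3=1=a, 59→(59−20)÷3=13=m, 35→(35−20)÷3=5=e.

flame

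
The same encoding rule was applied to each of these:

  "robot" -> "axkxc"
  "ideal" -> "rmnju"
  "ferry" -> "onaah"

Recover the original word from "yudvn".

Compare letters: r→a is +9, o→x is +9, b→k is +9 — a constant shift. Every letter moves 9 places later in the alphabet, wrapping around z→a.
Reversing it on yudvn: y−9=p, u−9=l, d−9=u, v−9=m, n−9=e.

plume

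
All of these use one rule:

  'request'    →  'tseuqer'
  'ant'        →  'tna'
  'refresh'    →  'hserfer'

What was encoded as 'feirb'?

The output letters match the input read backwards: request reversed is tseuqer. The word is simply reversed.
Undoing it on feirb: then reverse → brief.

brief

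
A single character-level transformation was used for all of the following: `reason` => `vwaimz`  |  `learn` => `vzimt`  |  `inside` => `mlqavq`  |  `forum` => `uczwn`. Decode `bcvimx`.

peanut

The output letters match the input read backwards, each shifted +8: reason reversed is nosaer. Read the word backwards and shift each letter +8.
Decoding bcvimx: shift back: b−8=t, c−8=u, v−8=n, i−8=a, m−8=e, x−8=p → tunaep; then reverse → peanut.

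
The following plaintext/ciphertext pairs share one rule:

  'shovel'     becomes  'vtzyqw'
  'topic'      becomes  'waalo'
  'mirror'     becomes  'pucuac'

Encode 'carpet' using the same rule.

Shifts by position in shovel: pos 0: s→v (+3), pos 1: h→t (+12), pos 2: o→z (+11), pos 3: v→y (+3), pos 4: e→q (+12), pos 5: l→w (+11) — repeating every 3. A repeating key of period 3 is used — shifts +3, +12, +11 over and over.
For carpet: c+3=f, a+12=m, r+11=c, p+3=s, e+12=q, t+11=e.

fmcsqe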